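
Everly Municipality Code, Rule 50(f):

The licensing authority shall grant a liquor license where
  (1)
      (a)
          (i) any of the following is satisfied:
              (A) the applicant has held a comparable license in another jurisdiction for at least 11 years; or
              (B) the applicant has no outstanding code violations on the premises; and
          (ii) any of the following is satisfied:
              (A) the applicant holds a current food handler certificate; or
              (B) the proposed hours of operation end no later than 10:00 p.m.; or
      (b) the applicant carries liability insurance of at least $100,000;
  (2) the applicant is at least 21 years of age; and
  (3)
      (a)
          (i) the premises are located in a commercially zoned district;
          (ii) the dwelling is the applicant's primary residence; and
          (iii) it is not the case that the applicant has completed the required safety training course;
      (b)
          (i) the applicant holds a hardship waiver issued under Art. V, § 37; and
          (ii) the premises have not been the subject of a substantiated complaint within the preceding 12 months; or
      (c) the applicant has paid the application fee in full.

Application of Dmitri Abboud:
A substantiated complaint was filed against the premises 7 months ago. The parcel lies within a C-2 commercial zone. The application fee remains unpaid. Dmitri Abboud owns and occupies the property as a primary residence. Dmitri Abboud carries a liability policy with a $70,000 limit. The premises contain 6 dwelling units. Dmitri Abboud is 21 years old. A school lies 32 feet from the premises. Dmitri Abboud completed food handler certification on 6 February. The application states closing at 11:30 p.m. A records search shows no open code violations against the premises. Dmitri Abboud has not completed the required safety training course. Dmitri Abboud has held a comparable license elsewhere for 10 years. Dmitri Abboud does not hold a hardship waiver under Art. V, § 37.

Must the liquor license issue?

(A) prior license ≥ 11 yr — not met.
(B) no code violations — met.
(i) = F OR T = true.
(A) food handler cert. — satisfied.
(B) closes by 10 p.m. — fails.
So (ii) is satisfied (T OR F).
(a): T AND T → true.
(b) insurance ≥ $100,000 — not satisfied.
So (1) is satisfied (T OR F).
(2) age ≥ 21 — holds.
(i) commercially zoned — holds.
(ii) primary residence — satisfied.
(iii) not (safety training) — satisfied.
(a) = T AND T AND T = true.
(i) hardship waiver — not satisfied.
(ii) no complaint in 12 mo. — not met.
So (b) is not satisfied (F AND F).
(c) fee paid — not met.
(3) = T OR F OR F = true.
Overall: T AND T AND T → true.

Yes — granted.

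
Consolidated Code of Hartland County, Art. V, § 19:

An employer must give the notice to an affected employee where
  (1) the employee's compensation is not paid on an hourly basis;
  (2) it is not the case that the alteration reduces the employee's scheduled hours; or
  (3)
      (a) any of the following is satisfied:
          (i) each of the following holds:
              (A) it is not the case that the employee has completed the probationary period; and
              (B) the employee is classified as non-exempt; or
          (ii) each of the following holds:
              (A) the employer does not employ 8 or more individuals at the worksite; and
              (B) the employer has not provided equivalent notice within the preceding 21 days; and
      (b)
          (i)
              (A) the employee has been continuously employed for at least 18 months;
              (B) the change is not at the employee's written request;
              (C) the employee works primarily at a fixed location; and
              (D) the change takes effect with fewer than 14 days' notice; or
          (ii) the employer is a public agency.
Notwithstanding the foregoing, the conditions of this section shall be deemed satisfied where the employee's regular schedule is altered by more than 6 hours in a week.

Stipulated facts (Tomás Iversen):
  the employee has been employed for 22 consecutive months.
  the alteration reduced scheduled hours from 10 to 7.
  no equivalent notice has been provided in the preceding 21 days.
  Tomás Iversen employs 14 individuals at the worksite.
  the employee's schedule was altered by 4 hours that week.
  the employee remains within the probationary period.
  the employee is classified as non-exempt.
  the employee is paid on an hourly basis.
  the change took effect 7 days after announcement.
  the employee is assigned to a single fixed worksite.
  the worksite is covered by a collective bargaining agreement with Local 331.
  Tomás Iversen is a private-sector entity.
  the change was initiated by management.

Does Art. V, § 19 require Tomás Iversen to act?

Yes — required.

(1) not (hourly-paid) — fails.
(2) not (hours reduced) — not met.
(A) not (past probation) — satisfied.
(B) non-exempt — met.
(i): T AND T → true.
(A) not (≥ 8 at site) — not satisfied.
(B) no recent notice — met.
So (ii) is not satisfied (F AND T).
So (a) is satisfied (T OR F).
(A) tenure ≥ 18 mo. — satisfied.
(B) not employee-requested — met.
(C) fixed location — holds.
(D) < 14 days' notice — met.
(i) = T AND T AND T AND T = true.
(ii) public agency — fails.
So (b) is satisfied (T OR F).
(3) = T AND T = true.
Overall: F OR F OR T → true.
Exception (schedule shift > 6h) — not satisfied.
Result: main true OR exception false → true.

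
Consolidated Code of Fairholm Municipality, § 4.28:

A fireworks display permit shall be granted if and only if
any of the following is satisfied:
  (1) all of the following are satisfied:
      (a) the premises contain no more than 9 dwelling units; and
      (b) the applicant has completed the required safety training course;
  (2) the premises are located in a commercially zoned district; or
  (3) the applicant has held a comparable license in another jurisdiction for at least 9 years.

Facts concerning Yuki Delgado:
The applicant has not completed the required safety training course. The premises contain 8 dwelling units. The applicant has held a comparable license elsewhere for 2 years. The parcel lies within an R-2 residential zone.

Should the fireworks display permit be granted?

(a) ≤ 9 units — satisfied.
(b) safety training — not satisfied.
(1) = T AND F = false.
(2) commercially zoned — not satisfied.
(3) prior license ≥ 9 yr — not met.
So Overall is not satisfied (F OR F OR F).

No — denied.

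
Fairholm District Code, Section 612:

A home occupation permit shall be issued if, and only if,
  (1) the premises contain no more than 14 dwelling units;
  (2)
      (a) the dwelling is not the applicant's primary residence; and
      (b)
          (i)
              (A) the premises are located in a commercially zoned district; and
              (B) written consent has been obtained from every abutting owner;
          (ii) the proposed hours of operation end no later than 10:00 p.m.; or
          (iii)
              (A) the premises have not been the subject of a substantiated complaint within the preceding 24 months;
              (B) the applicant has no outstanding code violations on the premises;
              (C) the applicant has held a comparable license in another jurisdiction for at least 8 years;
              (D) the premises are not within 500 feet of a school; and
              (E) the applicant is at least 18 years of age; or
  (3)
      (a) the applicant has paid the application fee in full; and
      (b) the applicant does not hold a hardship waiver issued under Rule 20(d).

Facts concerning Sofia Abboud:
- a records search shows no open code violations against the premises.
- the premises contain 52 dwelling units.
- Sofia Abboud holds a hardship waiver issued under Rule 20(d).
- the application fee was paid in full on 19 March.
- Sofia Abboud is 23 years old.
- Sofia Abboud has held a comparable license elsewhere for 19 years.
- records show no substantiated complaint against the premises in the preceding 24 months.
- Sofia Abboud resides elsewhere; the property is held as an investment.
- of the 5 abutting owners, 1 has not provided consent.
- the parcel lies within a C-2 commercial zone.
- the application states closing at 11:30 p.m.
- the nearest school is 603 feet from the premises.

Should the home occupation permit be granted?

(1) ≤ 14 units — not satisfied.
(a) not (primary residence) — holds.
(A) commercially zoned — met.
(B) all abutters consent — not satisfied.
(i): T AND F → false.
(ii) closes by 10 p.m. — not met.
(A) no complaint in 24 mo. — met.
(B) no code violations — satisfied.
(C) prior license ≥ 8 yr — satisfied.
(D) ≥500 ft from school — holds.
(E) age ≥ 18 — satisfied.
(iii): T AND T AND T AND T AND T → true.
(b): F OR F OR T → true.
(2): T AND T → true.
(a) fee paid — holds.
(b) not (hardship waiver) — fails.
(3) = T AND F = false.
Overall: F OR T OR F → true.

Yes — granted.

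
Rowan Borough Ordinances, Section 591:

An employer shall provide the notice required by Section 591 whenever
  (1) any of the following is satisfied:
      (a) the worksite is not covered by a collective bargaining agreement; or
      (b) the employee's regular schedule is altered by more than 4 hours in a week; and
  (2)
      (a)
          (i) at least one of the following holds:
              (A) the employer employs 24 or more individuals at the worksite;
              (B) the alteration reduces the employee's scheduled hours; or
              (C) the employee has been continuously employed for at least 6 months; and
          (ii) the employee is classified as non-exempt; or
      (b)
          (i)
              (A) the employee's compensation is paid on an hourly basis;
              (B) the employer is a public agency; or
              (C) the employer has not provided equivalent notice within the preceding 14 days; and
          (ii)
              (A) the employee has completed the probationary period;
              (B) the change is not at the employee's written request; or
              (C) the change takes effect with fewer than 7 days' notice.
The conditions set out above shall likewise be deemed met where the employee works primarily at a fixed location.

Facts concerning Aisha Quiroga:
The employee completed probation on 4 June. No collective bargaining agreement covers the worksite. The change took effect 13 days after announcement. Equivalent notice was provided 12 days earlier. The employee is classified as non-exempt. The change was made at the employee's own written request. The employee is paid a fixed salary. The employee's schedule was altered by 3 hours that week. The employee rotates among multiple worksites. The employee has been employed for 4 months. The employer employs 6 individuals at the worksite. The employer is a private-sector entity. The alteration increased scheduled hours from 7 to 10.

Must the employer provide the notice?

(a) no CBA — holds.
(b) schedule shift > 4h — not satisfied.
(1): T OR F → true.
(A) ≥ 24 at site — not satisfied.
(B) hours reduced — not met.
(C) tenure ≥ 6 mo. — not met.
So (i) is not satisfied (F OR F OR F).
(ii) non-exempt — satisfied.
(a) = F AND T = false.
(A) hourly-paid — fails.
(B) public agency — not met.
(C) no recent notice — not met.
(i): F OR F OR F → false.
(A) past probation — holds.
(B) not employee-requested — not satisfied.
(C) < 7 days' notice — not met.
So (ii) is satisfied (T OR F OR F).
(b) = F AND T = false.
(2): F OR F → false.
So Overall is not satisfied (T AND F).
Exception (fixed location) — not satisfied.
Result: main false OR exception false → false.

No — not required.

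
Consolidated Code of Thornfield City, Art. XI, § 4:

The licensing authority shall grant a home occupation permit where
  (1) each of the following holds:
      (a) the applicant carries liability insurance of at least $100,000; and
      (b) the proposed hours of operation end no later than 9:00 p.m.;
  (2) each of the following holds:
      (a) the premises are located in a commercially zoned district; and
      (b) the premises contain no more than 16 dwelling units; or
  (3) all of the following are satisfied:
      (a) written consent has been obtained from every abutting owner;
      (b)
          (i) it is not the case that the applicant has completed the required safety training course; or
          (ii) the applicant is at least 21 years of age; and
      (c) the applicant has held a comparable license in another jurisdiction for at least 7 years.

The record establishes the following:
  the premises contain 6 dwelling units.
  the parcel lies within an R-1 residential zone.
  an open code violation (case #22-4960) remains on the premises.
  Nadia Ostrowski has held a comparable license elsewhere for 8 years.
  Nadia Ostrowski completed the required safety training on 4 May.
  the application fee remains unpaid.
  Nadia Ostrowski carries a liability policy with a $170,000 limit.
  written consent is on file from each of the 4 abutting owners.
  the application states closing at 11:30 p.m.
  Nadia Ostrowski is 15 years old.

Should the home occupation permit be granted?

(a) insurance ≥ $100,000 — met.
(b) closes by 9 p.m. — not met.
(1): T AND F → false.
(a) commercially zoned — not satisfied.
(b) ≤ 16 units — holds.
(2): F AND T → false.
(a) all abutters consent — satisfied.
(i) not (safety training) — not met.
(ii) age ≥ 21 — fails.
(b): F OR F → false.
(c) prior license ≥ 7 yr — satisfied.
(3): T AND F AND T → false.
Overall = F OR F OR F = false.

No — denied.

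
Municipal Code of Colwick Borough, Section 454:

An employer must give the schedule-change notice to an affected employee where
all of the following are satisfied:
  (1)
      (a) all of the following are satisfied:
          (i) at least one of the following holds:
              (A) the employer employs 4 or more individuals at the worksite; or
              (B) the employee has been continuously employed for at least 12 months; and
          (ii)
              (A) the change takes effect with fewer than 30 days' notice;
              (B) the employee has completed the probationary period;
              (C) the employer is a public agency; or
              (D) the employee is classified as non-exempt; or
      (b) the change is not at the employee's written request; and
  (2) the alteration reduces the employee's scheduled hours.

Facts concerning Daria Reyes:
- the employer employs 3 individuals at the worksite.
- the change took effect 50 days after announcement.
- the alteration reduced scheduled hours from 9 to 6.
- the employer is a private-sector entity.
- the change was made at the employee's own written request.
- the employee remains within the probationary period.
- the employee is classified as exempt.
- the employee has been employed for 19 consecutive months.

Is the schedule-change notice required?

No — not required.

(A) ≥ 4 at site — not satisfied.
(B) tenure ≥ 12 mo. — met.
(i): F OR T → true.
(A) < 30 days' notice — not satisfied.
(B) past probation — fails.
(C) public agency — not met.
(D) non-exempt — not met.
(ii) = F OR F OR F OR F = false.
(a): T AND F → false.
(b) not employee-requested — not satisfied.
(1): F OR F → false.
(2) hours reduced — met.
Overall: F AND T → false.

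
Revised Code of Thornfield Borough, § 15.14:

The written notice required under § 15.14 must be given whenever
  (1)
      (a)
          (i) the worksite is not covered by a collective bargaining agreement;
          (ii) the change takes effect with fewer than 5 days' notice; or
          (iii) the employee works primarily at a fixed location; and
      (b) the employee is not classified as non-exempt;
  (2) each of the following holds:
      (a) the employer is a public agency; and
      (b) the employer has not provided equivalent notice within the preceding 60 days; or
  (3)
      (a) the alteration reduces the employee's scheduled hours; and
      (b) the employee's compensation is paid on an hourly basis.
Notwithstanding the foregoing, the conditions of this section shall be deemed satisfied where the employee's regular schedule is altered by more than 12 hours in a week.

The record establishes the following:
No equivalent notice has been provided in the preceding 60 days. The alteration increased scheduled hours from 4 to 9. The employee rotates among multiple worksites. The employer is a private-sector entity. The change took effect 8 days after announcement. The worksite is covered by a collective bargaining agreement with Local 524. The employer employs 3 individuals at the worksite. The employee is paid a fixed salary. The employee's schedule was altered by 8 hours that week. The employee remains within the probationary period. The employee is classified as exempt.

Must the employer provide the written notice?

No — not required.

(i) no CBA — not satisfied.
(ii) < 5 days' notice — not satisfied.
(iii) fixed location — not satisfied.
(a): F OR F OR F → false.
(b) not (non-exempt) — satisfied.
So (1) is not satisfied (F AND T).
(a) public agency — not satisfied.
(b) no recent notice — holds.
(2) = F AND T = false.
(a) hours reduced — fails.
(b) hourly-paid — not met.
(3): F AND F → false.
Overall = F OR F OR F = false.
Exception (schedule shift > 12h) — not satisfied.
Result: main false OR exception false → false.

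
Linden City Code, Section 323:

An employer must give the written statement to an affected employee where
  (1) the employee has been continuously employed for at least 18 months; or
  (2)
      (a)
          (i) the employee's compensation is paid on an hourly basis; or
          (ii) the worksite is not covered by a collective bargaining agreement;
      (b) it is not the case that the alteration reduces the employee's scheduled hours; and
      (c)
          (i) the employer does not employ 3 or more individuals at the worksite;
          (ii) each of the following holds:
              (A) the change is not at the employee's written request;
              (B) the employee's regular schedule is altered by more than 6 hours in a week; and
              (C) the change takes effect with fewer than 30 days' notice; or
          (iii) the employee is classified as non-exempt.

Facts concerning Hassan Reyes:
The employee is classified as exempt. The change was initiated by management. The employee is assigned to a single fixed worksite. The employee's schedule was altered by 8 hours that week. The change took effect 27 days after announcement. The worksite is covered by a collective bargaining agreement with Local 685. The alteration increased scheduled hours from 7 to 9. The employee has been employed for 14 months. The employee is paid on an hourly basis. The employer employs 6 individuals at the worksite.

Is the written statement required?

(1) tenure ≥ 18 mo. — not met.
(i) hourly-paid — holds.
(ii) no CBA — not satisfied.
(a) = T OR F = true.
(b) not (hours reduced) — holds.
(i) not (≥ 3 at site) — not met.
(A) not employee-requested — holds.
(B) schedule shift > 6h — holds.
(C) < 30 days' notice — met.
So (ii) is satisfied (T AND T AND T).
(iii) non-exempt — not met.
So (c) is satisfied (F OR T OR F).
(2): T AND T AND T → true.
Overall: F OR T → true.

Yes — required.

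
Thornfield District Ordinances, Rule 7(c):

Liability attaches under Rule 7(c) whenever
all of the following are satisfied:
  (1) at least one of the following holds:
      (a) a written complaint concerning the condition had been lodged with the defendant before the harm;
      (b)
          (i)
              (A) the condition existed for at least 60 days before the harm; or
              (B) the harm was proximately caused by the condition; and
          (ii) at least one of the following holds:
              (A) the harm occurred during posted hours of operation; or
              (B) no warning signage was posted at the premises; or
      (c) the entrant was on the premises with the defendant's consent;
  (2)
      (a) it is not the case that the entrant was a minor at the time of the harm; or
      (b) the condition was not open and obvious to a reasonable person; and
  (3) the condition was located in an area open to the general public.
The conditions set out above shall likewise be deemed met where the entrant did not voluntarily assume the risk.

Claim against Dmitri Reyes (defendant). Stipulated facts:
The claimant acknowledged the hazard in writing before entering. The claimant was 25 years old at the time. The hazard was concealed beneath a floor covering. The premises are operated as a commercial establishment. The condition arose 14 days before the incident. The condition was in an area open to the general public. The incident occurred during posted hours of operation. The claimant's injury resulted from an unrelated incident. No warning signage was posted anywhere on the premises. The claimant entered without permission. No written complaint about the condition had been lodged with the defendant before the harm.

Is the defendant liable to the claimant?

(a) complaint lodged — not satisfied.
(A) condition ≥60 days old — not satisfied.
(B) proximate cause — not met.
(i) = F OR F = false.
(A) during posted hours — satisfied.
(B) no signage posted — satisfied.
So (ii) is satisfied (T OR T).
(b) = F AND T = false.
(c) consent to enter — fails.
(1): F OR F OR F → false.
(a) not (entrant a minor) — holds.
(b) not open/obvious — met.
(2): T OR T → true.
(3) public area — holds.
Overall: F AND T AND T → false.
Exception (no assumed risk) — not satisfied.
Result: main false OR exception false → false.

No — not liable.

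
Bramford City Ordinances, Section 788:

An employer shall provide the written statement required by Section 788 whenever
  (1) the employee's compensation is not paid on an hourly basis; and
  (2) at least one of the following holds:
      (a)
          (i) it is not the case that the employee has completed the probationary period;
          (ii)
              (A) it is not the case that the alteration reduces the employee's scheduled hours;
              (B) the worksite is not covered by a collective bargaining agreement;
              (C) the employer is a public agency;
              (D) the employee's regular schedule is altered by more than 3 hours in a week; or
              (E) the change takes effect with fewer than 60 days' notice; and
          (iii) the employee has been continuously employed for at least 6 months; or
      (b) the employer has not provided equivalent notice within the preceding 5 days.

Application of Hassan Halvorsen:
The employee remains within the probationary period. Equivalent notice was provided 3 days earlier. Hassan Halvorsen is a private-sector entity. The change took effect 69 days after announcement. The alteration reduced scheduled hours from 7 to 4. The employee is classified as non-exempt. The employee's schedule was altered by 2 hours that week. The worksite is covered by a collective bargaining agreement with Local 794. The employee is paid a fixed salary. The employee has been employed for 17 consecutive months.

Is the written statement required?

(1) not (hourly-paid) — holds.
(i) not (past probation) — met.
(A) not (hours reduced) — not satisfied.
(B) no CBA — fails.
(C) public agency — not satisfied.
(D) schedule shift > 3h — not met.
(E) < 60 days' notice — fails.
So (ii) is not satisfied (F OR F OR F OR F OR F).
(iii) tenure ≥ 6 mo. — satisfied.
So (a) is not satisfied (T AND F AND T).
(b) no recent notice — fails.
So (2) is not satisfied (F OR F).
Overall = T AND F = false.

No — not required.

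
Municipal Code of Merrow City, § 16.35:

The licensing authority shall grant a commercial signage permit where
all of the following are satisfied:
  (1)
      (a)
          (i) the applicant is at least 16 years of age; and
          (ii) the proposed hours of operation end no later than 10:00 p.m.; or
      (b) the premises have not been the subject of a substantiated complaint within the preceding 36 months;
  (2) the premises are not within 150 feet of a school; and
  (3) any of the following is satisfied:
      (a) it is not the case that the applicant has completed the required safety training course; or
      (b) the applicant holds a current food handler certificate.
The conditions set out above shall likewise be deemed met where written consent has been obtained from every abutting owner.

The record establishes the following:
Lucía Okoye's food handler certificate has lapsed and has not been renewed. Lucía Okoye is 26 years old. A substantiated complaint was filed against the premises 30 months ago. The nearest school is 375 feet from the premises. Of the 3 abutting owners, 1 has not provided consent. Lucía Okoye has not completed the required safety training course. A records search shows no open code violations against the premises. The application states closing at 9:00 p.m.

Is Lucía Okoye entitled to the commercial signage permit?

Yes — granted.

(i) age ≥ 16 — satisfied.
(ii) closes by 10 p.m. — holds.
So (a) is satisfied (T AND T).
(b) no complaint in 36 mo. — not met.
(1) = T OR F = true.
(2) ≥150 ft from school — met.
(a) not (safety training) — met.
(b) food handler cert. — not met.
(3) = T OR F = true.
Overall: T AND T AND T → true.
Exception (all abutters consent) — not satisfied.
Result: main true OR exception false → true.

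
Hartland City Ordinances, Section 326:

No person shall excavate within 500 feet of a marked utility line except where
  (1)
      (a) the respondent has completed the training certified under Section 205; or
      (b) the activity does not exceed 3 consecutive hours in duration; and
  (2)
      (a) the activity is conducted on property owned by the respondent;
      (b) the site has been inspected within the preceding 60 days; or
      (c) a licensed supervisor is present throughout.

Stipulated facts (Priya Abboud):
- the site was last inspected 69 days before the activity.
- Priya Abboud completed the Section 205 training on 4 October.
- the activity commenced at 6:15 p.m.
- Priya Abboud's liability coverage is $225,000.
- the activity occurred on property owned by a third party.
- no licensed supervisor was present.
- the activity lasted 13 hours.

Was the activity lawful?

No — unlawful.

(a) training certified — met.
(b) ≤ 3 hrs duration — not met.
So (1) is satisfied (T OR F).
(a) own property — fails.
(b) site inspected — not met.
(c) supervisor present — fails.
So (2) is not satisfied (F OR F OR F).
Overall = T AND F = false.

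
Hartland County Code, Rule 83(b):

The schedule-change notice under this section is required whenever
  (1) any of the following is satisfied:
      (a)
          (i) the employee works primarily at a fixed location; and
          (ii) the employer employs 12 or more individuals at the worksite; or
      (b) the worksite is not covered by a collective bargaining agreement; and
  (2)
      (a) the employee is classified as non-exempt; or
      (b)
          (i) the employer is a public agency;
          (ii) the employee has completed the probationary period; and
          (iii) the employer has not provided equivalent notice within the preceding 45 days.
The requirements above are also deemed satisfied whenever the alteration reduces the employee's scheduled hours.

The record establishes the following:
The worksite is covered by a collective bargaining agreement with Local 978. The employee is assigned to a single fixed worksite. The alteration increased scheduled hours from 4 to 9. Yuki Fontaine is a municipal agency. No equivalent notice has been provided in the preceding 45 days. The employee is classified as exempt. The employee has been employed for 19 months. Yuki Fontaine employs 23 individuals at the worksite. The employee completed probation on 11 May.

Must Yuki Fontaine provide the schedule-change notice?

(i) fixed location — satisfied.
(ii) ≥ 12 at site — met.
So (a) is satisfied (T AND T).
(b) no CBA — not satisfied.
(1) = T OR F = true.
(a) non-exempt — not satisfied.
(i) public agency — met.
(ii) past probation — met.
(iii) no recent notice — met.
So (b) is satisfied (T AND T AND T).
(2): F OR T → true.
Overall = T AND T = true.
Exception (hours reduced) — not satisfied.
Result: main true OR exception false → true.

Yes — required.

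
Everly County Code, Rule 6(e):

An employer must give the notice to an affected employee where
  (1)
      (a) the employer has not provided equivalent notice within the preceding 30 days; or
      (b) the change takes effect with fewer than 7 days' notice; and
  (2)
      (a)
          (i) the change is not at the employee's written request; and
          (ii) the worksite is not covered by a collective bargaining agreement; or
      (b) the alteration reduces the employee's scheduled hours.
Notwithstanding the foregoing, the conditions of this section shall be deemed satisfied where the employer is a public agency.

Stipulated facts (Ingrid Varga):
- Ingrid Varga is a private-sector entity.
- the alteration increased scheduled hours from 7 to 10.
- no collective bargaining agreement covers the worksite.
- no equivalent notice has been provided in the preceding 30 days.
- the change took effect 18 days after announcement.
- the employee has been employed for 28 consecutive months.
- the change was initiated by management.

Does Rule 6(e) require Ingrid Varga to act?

Yes — required.

(a) no recent notice — holds.
(b) < 7 days' notice — not met.
(1) = T OR F = true.
(i) not employee-requested — met.
(ii) no CBA — met.
(a) = T AND T = true.
(b) hours reduced — fails.
So (2) is satisfied (T OR F).
So Overall is satisfied (T AND T).
Exception (public agency) — not satisfied.
Result: main true OR exception false → true.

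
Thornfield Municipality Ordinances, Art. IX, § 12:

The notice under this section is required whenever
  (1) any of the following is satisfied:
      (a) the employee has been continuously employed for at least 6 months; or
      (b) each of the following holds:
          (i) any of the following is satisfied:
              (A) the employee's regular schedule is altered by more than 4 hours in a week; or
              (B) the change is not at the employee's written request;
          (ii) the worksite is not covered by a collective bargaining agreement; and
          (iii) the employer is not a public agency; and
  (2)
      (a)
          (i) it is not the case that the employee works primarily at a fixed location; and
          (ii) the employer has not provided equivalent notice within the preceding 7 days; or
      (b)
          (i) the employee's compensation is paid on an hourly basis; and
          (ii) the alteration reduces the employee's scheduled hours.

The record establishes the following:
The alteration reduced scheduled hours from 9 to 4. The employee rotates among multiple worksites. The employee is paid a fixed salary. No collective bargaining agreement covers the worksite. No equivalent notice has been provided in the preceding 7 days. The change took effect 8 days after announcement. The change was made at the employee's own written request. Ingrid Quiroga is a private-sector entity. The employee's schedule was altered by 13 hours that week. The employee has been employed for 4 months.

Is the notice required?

Yes — required.

(a) tenure ≥ 6 mo. — fails.
(A) schedule shift > 4h — satisfied.
(B) not employee-requested — fails.
(i) = T OR F = true.
(ii) no CBA — holds.
(iii) not (public agency) — satisfied.
(b) = T AND T AND T = true.
(1): F OR T → true.
(i) not (fixed location) — satisfied.
(ii) no recent notice — holds.
(a) = T AND T = true.
(i) hourly-paid — fails.
(ii) hours reduced — holds.
(b): F AND T → false.
(2): T OR F → true.
Overall: T AND T → true.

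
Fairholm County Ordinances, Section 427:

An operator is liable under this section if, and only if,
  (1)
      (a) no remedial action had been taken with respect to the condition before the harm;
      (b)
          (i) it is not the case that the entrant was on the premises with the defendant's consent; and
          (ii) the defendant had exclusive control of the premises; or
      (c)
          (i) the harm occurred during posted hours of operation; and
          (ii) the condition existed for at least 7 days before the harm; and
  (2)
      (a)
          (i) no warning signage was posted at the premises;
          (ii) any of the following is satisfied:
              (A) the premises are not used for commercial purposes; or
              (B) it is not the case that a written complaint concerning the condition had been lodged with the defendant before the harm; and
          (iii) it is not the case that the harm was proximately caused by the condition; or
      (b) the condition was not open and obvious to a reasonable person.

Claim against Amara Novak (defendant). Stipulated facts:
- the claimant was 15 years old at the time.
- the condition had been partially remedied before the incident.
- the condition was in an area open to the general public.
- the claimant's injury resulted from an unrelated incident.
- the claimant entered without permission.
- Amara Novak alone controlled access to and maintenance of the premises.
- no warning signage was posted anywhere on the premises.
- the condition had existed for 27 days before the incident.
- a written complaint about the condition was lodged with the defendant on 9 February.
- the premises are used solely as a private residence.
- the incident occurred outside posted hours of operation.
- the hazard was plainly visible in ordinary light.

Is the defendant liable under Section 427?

Yes — liable.

(a) no remedial action — not satisfied.
(i) not (consent to enter) — satisfied.
(ii) exclusive control — holds.
So (b) is satisfied (T AND T).
(i) during posted hours — not satisfied.
(ii) condition ≥7 days old — satisfied.
(c): F AND T → false.
(1) = F OR T OR F = true.
(i) no signage posted — satisfied.
(A) not (commercial use) — holds.
(B) not (complaint lodged) — fails.
So (ii) is satisfied (T OR F).
(iii) not (proximate cause) — holds.
(a) = T AND T AND T = true.
(b) not open/obvious — not met.
(2) = T OR F = true.
So Overall is satisfied (T AND T).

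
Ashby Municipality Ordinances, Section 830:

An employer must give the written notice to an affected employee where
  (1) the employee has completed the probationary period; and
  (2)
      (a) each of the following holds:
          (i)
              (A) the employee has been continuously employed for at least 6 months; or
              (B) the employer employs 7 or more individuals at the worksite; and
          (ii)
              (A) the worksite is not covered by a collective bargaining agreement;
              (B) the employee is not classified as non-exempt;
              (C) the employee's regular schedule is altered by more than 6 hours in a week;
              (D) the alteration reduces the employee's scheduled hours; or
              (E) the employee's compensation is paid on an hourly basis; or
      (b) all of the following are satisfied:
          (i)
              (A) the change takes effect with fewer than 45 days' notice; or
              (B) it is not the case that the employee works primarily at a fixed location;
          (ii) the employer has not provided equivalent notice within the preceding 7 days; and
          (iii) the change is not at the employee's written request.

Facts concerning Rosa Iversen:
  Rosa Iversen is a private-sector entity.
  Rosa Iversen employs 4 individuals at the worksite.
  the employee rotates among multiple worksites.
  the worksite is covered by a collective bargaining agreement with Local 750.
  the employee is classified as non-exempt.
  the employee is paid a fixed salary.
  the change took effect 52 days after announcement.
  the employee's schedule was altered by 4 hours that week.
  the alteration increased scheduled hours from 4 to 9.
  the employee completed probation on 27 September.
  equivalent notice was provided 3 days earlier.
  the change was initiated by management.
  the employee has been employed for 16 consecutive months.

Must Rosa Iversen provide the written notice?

No — not required.

(1) past probation — met.
(A) tenure ≥ 6 mo. — holds.
(B) ≥ 7 at site — not satisfied.
(i) = T OR F = true.
(A) no CBA — not met.
(B) not (non-exempt) — not satisfied.
(C) schedule shift > 6h — not satisfied.
(D) hours reduced — not met.
(E) hourly-paid — not satisfied.
So (ii) is not satisfied (F OR F OR F OR F OR F).
(a) = T AND F = false.
(A) < 45 days' notice — fails.
(B) not (fixed location) — satisfied.
(i): F OR T → true.
(ii) no recent notice — fails.
(iii) not employee-requested — satisfied.
(b) = T AND F AND T = false.
(2): F OR F → false.
So Overall is not satisfied (T AND F).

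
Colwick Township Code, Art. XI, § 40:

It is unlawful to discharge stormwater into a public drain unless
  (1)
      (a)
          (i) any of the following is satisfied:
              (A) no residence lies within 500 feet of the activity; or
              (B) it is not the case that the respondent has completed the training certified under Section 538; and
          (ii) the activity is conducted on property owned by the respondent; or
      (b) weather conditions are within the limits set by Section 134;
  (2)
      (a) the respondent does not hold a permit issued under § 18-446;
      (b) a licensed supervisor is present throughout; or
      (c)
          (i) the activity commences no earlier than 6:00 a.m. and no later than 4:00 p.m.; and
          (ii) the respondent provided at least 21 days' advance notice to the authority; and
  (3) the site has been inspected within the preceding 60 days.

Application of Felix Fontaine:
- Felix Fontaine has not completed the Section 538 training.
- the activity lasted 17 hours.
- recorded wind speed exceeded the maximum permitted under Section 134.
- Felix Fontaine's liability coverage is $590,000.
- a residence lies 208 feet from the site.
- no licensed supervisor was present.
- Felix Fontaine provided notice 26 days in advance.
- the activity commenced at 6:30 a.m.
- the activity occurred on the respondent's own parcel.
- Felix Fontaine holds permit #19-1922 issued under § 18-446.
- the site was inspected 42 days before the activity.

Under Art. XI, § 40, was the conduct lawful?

Yes — lawful.

(A) no residence in 500 ft — fails.
(B) not (training certified) — met.
(i): F OR T → true.
(ii) own property — holds.
So (a) is satisfied (T AND T).
(b) weather ok — not met.
(1) = T OR F = true.
(a) not (holds permit) — not met.
(b) supervisor present — fails.
(i) start within hours — holds.
(ii) ≥21 days' notice — satisfied.
(c): T AND T → true.
(2) = F OR F OR T = true.
(3) site inspected — met.
Overall: T AND T AND T → true.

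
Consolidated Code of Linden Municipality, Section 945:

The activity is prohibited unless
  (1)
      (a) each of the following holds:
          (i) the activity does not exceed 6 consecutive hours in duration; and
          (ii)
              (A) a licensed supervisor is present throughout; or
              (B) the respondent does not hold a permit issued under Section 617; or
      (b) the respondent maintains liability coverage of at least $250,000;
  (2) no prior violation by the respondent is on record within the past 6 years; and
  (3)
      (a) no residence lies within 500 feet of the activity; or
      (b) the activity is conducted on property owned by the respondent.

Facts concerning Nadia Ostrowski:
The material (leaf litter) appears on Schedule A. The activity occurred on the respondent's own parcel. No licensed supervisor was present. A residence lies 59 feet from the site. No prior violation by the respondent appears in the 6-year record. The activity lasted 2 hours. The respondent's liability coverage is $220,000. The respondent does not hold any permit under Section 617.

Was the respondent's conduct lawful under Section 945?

(i) ≤ 6 hrs duration — satisfied.
(A) supervisor present — not satisfied.
(B) not (holds permit) — met.
(ii): F OR T → true.
(a) = T AND T = true.
(b) coverage ≥ $250,000 — not met.
(1): T OR F → true.
(2) no prior violation — satisfied.
(a) no residence in 500 ft — fails.
(b) own property — satisfied.
(3) = F OR T = true.
So Overall is satisfied (T AND T AND T).

Yes — lawful.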